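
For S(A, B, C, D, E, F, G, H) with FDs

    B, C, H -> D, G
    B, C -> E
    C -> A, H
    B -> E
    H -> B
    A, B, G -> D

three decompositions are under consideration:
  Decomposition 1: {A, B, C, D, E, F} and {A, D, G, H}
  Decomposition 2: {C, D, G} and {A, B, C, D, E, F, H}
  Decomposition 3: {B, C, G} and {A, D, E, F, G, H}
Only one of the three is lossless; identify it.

Decomposition 1: common = {A, D}, closure = {A, D} → lossy.
Decomposition 2: common = {C, D}, closure = {A, B, C, D, E, G, H} → lossless.
Decomposition 3: common = {G}, closure = {G} → lossy.

Decomposition 2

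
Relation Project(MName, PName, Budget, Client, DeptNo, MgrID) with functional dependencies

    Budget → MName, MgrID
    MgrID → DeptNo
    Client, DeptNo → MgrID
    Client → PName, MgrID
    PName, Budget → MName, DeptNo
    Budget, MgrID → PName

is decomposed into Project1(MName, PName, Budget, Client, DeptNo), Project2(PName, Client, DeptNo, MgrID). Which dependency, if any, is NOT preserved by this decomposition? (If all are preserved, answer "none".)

Check Budget → MName, MgrID: no single fragment contains all of {MName, Budget, MgrID}, and the restricted closure of {Budget} across the fragments never reaches {MName, MgrID}.
MgrID → DeptNo is preserved.
Client, DeptNo → MgrID is preserved.
Client → PName, MgrID is preserved.
PName, Budget → MName, DeptNo is preserved.
Budget, MgrID → PName is preserved.

Budget → MName, MgrID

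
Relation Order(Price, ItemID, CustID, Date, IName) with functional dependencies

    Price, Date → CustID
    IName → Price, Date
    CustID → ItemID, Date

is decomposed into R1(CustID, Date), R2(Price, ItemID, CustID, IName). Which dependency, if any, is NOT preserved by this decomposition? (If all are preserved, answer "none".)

Price, Date → CustID

Check Price, Date → CustID: no single fragment contains all of {Price, CustID, Date}, and the restricted closure of {Price, Date} across the fragments never reaches {CustID}.
IName → Price, Date is preserved.
CustID → ItemID, Date is preserved.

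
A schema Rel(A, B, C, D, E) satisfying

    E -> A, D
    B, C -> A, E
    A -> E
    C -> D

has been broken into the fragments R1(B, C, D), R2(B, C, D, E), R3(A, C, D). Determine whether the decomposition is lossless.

No

Chase test. Columns are A, B, C, D, E; row i has aⱼ where attribute j ∈ Ri, else bᵢⱼ.
Initial tableau (one row per fragment):
  row 1: b11 a2 a3 a4 b15
  row 2: b21 a2 a3 a4 a5
  row 3: a1 b32 a3 a4 b35
Rows 1 and 2 agree on B, C; apply B, C→A, E and equate their A, E entries.
No row becomes fully distinguished — the join is lossy.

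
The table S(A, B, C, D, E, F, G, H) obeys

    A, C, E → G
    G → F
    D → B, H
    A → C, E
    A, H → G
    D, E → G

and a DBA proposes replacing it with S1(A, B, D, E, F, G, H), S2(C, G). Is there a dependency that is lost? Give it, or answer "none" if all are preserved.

A → C, E

Check A → C, E: no single fragment contains all of {A, C, E}, and the restricted closure of {A} across the fragments never reaches {C, E}.
A, C, E → G is preserved.
G → F is preserved.
D → B, H is preserved.
A, H → G is preserved.
D, E → G is preserved.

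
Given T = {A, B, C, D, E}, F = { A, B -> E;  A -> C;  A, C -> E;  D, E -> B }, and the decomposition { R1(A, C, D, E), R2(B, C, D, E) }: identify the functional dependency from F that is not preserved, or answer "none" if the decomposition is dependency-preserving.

A, B → E: restricted closure across fragments reaches E.
A → C lies within R1.
A, C → E lies within R1.
D, E → B lies within R2.
Every dependency is enforceable on the fragments, so the decomposition is dependency-preserving.

none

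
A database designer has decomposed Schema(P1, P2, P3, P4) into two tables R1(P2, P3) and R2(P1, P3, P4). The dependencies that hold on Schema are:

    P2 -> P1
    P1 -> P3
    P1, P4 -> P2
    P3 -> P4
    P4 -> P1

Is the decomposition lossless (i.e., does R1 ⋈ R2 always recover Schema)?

Common attributes: R1 ∩ R2 = {P3}.
Closure of {P3}: P3 → P4 applies, adding P4; P4 → P1 applies, adding P1; P1, P4 → P2 applies, adding P2. So (P3)⁺ = {P1, P2, P3, P4}.
This closure contains every attribute of R1, so R1 ∩ R2 → R1. The join is lossless.

Yes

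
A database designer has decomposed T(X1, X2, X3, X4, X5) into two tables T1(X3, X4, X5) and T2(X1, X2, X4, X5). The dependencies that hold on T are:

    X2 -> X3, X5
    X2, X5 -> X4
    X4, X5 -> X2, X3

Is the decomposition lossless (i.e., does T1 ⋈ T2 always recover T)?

Common attributes: T1 ∩ T2 = {X4, X5}.
Closure of {X4, X5}: X4, X5 → X2, X3 applies, adding X2, X3. So (X4, X5)⁺ = {X2, X3, X4, X5}.
This closure contains every attribute of T1, so T1 ∩ T2 → T1. The join is lossless.

Yes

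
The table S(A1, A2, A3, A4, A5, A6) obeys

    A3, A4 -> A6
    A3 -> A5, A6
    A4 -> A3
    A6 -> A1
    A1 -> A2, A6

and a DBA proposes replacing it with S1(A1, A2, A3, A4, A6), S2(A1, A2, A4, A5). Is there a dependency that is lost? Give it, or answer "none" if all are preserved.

Check A3 → A5, A6: no single fragment contains all of {A3, A5, A6}, and the restricted closure of {A3} across the fragments never reaches {A5, A6}.
A3, A4 → A6 is preserved.
A4 → A3 is preserved.
A6 → A1 is preserved.
A1 → A2, A6 is preserved.

A3 -> A5, A6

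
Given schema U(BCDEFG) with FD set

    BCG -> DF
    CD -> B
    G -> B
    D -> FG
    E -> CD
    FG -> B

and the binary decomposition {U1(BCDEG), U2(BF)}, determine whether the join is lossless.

Common attributes: U1 ∩ U2 = {B}.
No dependency enlarges {B}, so (B)⁺ = {B}.
The closure contains neither all of U1 = {BCDEG} nor all of U2 = {BF}, so the common attributes are not a superkey of either fragment. The join is lossy.

No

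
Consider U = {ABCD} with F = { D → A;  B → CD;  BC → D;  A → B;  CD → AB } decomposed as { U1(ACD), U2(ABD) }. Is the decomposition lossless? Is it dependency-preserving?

Lossless test: (AD)⁺ = {ABCD}, which contains all of one fragment — lossless.
Dependency preservation: B → CD; BC → D; CD → AB are not contained in any single fragment, but the restricted closure of each left-hand side across the fragments still reaches the right-hand side; the remaining FDs each lie inside some fragment. All dependencies are preserved.

lossless and dependency-preserving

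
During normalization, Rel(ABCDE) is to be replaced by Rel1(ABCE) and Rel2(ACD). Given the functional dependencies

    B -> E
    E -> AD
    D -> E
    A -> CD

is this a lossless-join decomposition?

Yes

Common attributes: Rel1 ∩ Rel2 = {AC}.
Closure of {AC}: A → CD applies, adding D; D → E applies, adding E. So (AC)⁺ = {ACDE}.
This closure contains every attribute of Rel2, so Rel1 ∩ Rel2 → Rel2. The join is lossless.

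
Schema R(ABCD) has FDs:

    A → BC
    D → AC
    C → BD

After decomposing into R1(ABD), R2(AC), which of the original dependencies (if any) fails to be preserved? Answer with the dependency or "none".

A → BC: restricted closure across fragments reaches BC.
D → AC: restricted closure across fragments reaches AC.
C → BD: restricted closure across fragments reaches BD.
Every dependency is enforceable on the fragments, so the decomposition is dependency-preserving.

none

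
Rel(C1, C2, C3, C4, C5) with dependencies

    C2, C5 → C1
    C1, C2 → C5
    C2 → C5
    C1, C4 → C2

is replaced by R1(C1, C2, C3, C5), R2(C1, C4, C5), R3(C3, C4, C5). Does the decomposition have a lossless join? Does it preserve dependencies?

lossy and not dependency-preserving

Lossless test (chase): applying each FD to every pair of rows produces no changes in the tableau, so no row becomes fully distinguished — the join is lossy.
Dependency preservation: the restricted closure of {C1, C4} across the fragments never reaches {C2}, so C1, C4 → C2 cannot be enforced without a join — not preserved.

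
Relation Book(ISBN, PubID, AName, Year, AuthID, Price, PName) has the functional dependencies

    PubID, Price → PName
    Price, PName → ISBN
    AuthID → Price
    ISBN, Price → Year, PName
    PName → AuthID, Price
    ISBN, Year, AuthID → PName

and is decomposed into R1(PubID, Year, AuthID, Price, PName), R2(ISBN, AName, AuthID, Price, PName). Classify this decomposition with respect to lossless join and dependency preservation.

lossy but dependency-preserving

Lossless test: (AuthID, Price, PName)⁺ = {ISBN, Year, AuthID, Price, PName}, which is a superkey of neither fragment — lossy.
Dependency preservation: ISBN, Price → Year, PName; ISBN, Year, AuthID → PName are not contained in any single fragment, but the restricted closure of each left-hand side across the fragments still reaches the right-hand side; the remaining FDs each lie inside some fragment. All dependencies are preserved.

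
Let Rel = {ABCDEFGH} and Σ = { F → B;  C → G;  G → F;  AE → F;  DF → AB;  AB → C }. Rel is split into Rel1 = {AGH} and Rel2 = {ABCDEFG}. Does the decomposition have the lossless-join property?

Common attributes: Rel1 ∩ Rel2 = {AG}.
Closure of {AG}: G → F applies, adding F; F → B applies, adding B; AB → C applies, adding C. So (AG)⁺ = {ABCFG}.
The closure contains neither all of Rel1 = {AGH} nor all of Rel2 = {ABCDEFG}, so the common attributes are not a superkey of either fragment. The join is lossy.

No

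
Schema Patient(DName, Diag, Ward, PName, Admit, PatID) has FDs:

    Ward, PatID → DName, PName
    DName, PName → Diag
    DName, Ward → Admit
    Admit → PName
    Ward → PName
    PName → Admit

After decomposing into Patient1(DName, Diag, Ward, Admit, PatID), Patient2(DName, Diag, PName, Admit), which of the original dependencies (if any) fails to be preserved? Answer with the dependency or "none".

none

Ward, PatID → DName, PName: restricted closure across fragments reaches DName, PName.
DName, PName → Diag lies within Patient2.
DName, Ward → Admit lies within Patient1.
Admit → PName lies within Patient2.
Ward → PName: restricted closure across fragments reaches PName.
PName → Admit lies within Patient2.
Every dependency is enforceable on the fragments, so the decomposition is dependency-preserving.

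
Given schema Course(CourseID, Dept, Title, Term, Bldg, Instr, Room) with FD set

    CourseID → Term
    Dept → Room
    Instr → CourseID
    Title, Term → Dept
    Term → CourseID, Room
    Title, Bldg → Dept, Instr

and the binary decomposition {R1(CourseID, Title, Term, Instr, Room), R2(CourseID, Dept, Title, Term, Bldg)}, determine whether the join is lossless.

Common attributes: R1 ∩ R2 = {CourseID, Title, Term}.
Closure of {CourseID, Title, Term}: Title, Term → Dept applies, adding Dept; Term → CourseID, Room applies, adding Room. So (CourseID, Title, Term)⁺ = {CourseID, Dept, Title, Term, Room}.
The closure contains neither all of R1 = {CourseID, Title, Term, Instr, Room} nor all of R2 = {CourseID, Dept, Title, Term, Bldg}, so the common attributes are not a superkey of either fragment. The join is lossy.

No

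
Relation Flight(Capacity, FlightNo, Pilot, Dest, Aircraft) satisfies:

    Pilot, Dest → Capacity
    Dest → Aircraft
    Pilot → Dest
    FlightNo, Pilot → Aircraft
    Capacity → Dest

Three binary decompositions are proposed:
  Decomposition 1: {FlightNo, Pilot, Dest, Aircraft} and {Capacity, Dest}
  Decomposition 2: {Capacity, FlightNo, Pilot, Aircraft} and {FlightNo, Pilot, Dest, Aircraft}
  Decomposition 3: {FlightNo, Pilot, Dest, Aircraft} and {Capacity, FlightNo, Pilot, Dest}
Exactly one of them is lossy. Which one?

Decomposition 1: common = {Dest}, closure = {Dest, Aircraft} → lossy.
Decomposition 2: common = {FlightNo, Pilot, Aircraft}, closure = {Capacity, FlightNo, Pilot, Dest, Aircraft} → lossless.
Decomposition 3: common = {FlightNo, Pilot, Dest}, closure = {Capacity, FlightNo, Pilot, Dest, Aircraft} → lossless.

Decomposition 1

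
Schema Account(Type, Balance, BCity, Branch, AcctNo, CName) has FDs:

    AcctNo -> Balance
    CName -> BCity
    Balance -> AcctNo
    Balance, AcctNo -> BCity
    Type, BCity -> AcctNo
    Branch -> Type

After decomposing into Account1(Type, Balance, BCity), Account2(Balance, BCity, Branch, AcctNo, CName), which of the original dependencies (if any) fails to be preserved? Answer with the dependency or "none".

Branch -> Type

Check Branch → Type: no single fragment contains all of {Type, Branch}, and the restricted closure of {Branch} across the fragments never reaches {Type}.
AcctNo → Balance is preserved.
CName → BCity is preserved.
Balance → AcctNo is preserved.
Balance, AcctNo → BCity is preserved.
Type, BCity → AcctNo is preserved.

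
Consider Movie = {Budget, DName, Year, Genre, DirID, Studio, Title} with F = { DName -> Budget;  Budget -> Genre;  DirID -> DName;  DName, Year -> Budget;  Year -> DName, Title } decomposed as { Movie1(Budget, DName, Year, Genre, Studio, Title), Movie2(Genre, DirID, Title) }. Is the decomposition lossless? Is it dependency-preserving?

lossy and not dependency-preserving

Lossless test: (Genre, Title)⁺ = {Genre, Title}, which is a superkey of neither fragment — lossy.
Dependency preservation: the restricted closure of {DirID} across the fragments never reaches {DName}, so DirID → DName cannot be enforced without a join — not preserved.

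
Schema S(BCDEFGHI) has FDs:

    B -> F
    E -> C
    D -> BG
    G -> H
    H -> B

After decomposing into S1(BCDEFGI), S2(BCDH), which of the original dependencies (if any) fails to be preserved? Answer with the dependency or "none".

G -> H

Check G → H: no single fragment contains all of {GH}, and the restricted closure of {G} across the fragments never reaches {H}.
B → F is preserved.
E → C is preserved.
D → BG is preserved.
H → B is preserved.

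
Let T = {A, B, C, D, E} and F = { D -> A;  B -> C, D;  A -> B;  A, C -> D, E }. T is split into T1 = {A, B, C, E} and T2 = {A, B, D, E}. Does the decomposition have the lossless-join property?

Yes

Common attributes: T1 ∩ T2 = {A, B, E}.
Closure of {A, B, E}: B → C, D applies, adding C, D. So (A, B, E)⁺ = {A, B, C, D, E}.
This closure contains every attribute of T1, so T1 ∩ T2 → T1. The join is lossless.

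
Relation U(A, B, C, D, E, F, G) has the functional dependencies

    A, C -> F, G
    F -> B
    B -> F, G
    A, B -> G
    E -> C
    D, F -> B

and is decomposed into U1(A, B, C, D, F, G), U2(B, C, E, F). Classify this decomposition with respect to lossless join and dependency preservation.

Lossless test: (B, C, F)⁺ = {B, C, F, G}, which is a superkey of neither fragment — lossy.
Dependency preservation: every FD's attributes lie within a single fragment, so each can be enforced locally — preserved.

lossy but dependency-preserving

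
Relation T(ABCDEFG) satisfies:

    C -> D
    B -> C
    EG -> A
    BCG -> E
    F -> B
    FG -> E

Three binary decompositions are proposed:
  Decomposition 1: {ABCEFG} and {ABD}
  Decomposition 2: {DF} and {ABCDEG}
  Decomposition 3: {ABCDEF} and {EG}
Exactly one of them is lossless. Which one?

Decomposition 1: common = {AB}, closure = {ABCD} → lossless.
Decomposition 2: common = {D}, closure = {D} → lossy.
Decomposition 3: common = {E}, closure = {E} → lossy.

Decomposition 1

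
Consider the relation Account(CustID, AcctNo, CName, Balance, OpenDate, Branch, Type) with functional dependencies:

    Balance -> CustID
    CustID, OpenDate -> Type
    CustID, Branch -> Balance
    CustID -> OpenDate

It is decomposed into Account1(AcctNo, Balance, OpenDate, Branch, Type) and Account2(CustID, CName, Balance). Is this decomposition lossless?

No

Common attributes: Account1 ∩ Account2 = {Balance}.
Closure of {Balance}: Balance → CustID applies, adding CustID; CustID → OpenDate applies, adding OpenDate; CustID, OpenDate → Type applies, adding Type. So (Balance)⁺ = {CustID, Balance, OpenDate, Type}.
The closure contains neither all of Account1 = {AcctNo, Balance, OpenDate, Branch, Type} nor all of Account2 = {CustID, CName, Balance}, so the common attributes are not a superkey of either fragment. The join is lossy.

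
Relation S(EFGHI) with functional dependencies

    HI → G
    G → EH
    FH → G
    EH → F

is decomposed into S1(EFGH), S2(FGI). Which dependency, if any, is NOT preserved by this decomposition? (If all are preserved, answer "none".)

HI → G

Check HI → G: no single fragment contains all of {GHI}, and the restricted closure of {HI} across the fragments never reaches {G}.
G → EH is preserved.
FH → G is preserved.
EH → F is preserved.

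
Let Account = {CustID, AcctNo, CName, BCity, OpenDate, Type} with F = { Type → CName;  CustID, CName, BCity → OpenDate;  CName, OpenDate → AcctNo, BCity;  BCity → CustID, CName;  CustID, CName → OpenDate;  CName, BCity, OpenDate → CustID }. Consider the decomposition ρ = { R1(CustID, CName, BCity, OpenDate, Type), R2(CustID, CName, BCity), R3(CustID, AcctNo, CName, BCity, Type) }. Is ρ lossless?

Chase test. Columns are CustID, AcctNo, CName, BCity, OpenDate, Type; row i has aⱼ where attribute j ∈ Ri, else bᵢⱼ.
Initial tableau (one row per fragment):
  row 1: a1 b12 a3 a4 a5 a6
  row 2: a1 b22 a3 a4 b25 b26
  row 3: a1 a2 a3 a4 b35 a6
Rows 1 and 2 agree on CustID, CName, BCity; apply CustID, CName, BCity→OpenDate and equate their OpenDate entries.
Rows 1 and 3 agree on CustID, CName, BCity; apply CustID, CName, BCity→OpenDate and equate their OpenDate entries.
Rows 1 and 2 agree on CName, OpenDate; apply CName, OpenDate→AcctNo, BCity and equate their AcctNo, BCity entries.
Rows 1 and 3 agree on CName, OpenDate; apply CName, OpenDate→AcctNo, BCity and equate their AcctNo, BCity entries.
Row 1 is now all distinguished symbols — the join is lossless.

Yes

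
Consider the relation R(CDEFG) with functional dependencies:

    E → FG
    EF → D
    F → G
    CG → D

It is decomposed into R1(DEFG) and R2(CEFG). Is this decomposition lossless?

Common attributes: R1 ∩ R2 = {EFG}.
Closure of {EFG}: EF → D applies, adding D. So (EFG)⁺ = {DEFG}.
This closure contains every attribute of R1, so R1 ∩ R2 → R1. The join is lossless.

Yes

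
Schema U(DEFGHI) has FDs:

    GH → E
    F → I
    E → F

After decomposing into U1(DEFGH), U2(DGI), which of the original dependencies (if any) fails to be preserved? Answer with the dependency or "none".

F → I

Check F → I: no single fragment contains all of {FI}, and the restricted closure of {F} across the fragments never reaches {I}.
GH → E is preserved.
E → F is preserved.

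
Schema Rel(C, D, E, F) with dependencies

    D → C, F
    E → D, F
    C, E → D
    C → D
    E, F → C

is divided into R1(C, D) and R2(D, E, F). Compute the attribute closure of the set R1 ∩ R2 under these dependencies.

C, D, F

R1 ∩ R2 = {D}.
D → C, F applies, adding C, F
Closure: {C, D, F}.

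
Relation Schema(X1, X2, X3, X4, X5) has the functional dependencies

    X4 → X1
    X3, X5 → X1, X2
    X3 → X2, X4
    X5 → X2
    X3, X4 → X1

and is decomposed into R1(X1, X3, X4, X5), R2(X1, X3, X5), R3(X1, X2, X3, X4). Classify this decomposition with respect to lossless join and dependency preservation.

lossless but not dependency-preserving

Lossless test (chase): Rows 1 and 2 agree on X3, X5; apply X3, X5→X1, X2 and equate their X1, X2 entries. Rows 1 and 2 agree on X3; apply X3→X2, X4 and equate their X2, X4 entries. Rows 1 and 3 agree on X3; apply X3→X2, X4 and equate their X2, X4 entries. Row 1 is now all distinguished symbols — the join is lossless.
Dependency preservation: the restricted closure of {X5} across the fragments never reaches {X2}, so X5 → X2 cannot be enforced without a join — not preserved.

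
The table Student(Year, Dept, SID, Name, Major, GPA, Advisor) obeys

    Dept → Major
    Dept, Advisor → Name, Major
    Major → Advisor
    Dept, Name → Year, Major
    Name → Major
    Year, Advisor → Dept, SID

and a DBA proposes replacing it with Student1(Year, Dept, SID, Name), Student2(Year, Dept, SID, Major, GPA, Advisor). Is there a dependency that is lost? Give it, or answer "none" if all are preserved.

Name → Major

Check Name → Major: no single fragment contains all of {Name, Major}, and the restricted closure of {Name} across the fragments never reaches {Major}.
Dept → Major is preserved.
Dept, Advisor → Name, Major is preserved.
Major → Advisor is preserved.
Dept, Name → Year, Major is preserved.
Year, Advisor → Dept, SID is preserved.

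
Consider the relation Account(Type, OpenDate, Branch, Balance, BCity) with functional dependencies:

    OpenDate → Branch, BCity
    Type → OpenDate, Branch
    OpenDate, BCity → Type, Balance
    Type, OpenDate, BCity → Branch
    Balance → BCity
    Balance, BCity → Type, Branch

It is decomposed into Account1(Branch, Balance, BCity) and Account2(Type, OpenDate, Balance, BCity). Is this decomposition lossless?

Yes

Common attributes: Account1 ∩ Account2 = {Balance, BCity}.
Closure of {Balance, BCity}: Balance, BCity → Type, Branch applies, adding Type, Branch; Type → OpenDate, Branch applies, adding OpenDate. So (Balance, BCity)⁺ = {Type, OpenDate, Branch, Balance, BCity}.
This closure contains every attribute of Account1, so Account1 ∩ Account2 → Account1. The join is lossless.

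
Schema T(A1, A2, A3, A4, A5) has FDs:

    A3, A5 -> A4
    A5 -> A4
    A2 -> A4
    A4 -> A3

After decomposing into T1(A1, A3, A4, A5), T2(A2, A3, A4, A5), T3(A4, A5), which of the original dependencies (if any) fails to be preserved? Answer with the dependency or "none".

none

A3, A5 → A4 lies within T1.
A5 → A4 lies within T1.
A2 → A4 lies within T2.
A4 → A3 lies within T1.
Every dependency is enforceable on the fragments, so the decomposition is dependency-preserving.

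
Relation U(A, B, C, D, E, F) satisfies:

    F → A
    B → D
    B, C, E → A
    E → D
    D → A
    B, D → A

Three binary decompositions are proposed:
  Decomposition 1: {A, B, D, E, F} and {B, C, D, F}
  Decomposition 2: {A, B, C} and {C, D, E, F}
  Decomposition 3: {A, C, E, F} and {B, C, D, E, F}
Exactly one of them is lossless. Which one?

Decomposition 3

Decomposition 1: common = {B, D, F}, closure = {A, B, D, F} → lossy.
Decomposition 2: common = {C}, closure = {C} → lossy.
Decomposition 3: common = {C, E, F}, closure = {A, C, D, E, F} → lossless.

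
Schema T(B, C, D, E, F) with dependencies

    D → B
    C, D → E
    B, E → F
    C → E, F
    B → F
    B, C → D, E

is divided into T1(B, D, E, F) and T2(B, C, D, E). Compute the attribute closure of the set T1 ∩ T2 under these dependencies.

B, D, E, F

T1 ∩ T2 = {B, D, E}.
B, E → F applies, adding F
Closure: {B, D, E, F}.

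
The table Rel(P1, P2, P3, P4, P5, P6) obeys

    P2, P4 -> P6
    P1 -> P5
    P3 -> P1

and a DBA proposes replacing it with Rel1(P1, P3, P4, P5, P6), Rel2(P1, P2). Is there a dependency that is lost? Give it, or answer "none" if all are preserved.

P2, P4 -> P6

Check P2, P4 → P6: no single fragment contains all of {P2, P4, P6}, and the restricted closure of {P2, P4} across the fragments never reaches {P6}.
P1 → P5 is preserved.
P3 → P1 is preserved.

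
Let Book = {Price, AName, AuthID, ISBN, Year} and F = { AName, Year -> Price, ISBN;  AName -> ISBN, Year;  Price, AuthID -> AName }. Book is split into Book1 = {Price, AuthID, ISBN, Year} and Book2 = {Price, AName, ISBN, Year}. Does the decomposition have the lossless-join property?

Common attributes: Book1 ∩ Book2 = {Price, ISBN, Year}.
No dependency enlarges {Price, ISBN, Year}, so (Price, ISBN, Year)⁺ = {Price, ISBN, Year}.
The closure contains neither all of Book1 = {Price, AuthID, ISBN, Year} nor all of Book2 = {Price, AName, ISBN, Year}, so the common attributes are not a superkey of either fragment. The join is lossy.

No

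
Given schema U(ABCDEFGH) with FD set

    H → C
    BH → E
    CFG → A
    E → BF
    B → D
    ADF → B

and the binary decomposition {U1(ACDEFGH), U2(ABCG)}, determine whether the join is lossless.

No

Common attributes: U1 ∩ U2 = {ACG}.
No dependency enlarges {ACG}, so (ACG)⁺ = {ACG}.
The closure contains neither all of U1 = {ACDEFGH} nor all of U2 = {ABCG}, so the common attributes are not a superkey of either fragment. The join is lossy.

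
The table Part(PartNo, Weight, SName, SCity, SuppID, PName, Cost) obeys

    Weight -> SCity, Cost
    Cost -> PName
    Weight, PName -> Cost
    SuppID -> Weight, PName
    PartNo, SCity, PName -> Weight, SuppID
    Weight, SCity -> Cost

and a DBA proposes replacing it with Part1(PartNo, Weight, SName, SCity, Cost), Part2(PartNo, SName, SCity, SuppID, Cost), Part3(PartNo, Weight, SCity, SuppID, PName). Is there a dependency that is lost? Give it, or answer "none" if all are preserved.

Cost -> PName

Check Cost → PName: no single fragment contains all of {PName, Cost}, and the restricted closure of {Cost} across the fragments never reaches {PName}.
Weight → SCity, Cost is preserved.
Weight, PName → Cost is preserved.
SuppID → Weight, PName is preserved.
PartNo, SCity, PName → Weight, SuppID is preserved.
Weight, SCity → Cost is preserved.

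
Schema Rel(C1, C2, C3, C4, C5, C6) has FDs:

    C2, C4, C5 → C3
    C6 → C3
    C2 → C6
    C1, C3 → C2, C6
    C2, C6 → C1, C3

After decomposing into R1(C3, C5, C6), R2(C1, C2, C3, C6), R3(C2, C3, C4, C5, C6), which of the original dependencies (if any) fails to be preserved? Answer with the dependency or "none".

C2, C4, C5 → C3 lies within R3.
C6 → C3 lies within R1.
C2 → C6 lies within R2.
C1, C3 → C2, C6 lies within R2.
C2, C6 → C1, C3 lies within R2.
Every dependency is enforceable on the fragments, so the decomposition is dependency-preserving.

none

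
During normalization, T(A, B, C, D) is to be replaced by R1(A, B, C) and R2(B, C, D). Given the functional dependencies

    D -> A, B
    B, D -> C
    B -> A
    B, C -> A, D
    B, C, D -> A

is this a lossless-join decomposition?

Yes

Common attributes: R1 ∩ R2 = {B, C}.
Closure of {B, C}: B → A applies, adding A; B, C → A, D applies, adding D. So (B, C)⁺ = {A, B, C, D}.
This closure contains every attribute of R1, so R1 ∩ R2 → R1. The join is lossless.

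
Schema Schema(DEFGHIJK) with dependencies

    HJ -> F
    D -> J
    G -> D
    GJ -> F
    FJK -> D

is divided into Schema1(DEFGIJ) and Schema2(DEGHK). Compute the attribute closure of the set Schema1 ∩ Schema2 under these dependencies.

Schema1 ∩ Schema2 = {DEG}.
D → J applies, adding J
GJ → F applies, adding F
Closure: {DEFGJ}.

DEFGJ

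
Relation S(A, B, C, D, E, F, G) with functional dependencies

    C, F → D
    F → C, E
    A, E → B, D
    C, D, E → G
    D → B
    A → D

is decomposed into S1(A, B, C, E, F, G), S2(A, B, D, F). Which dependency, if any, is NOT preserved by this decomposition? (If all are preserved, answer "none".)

C, D, E → G

Check C, D, E → G: no single fragment contains all of {C, D, E, G}, and the restricted closure of {C, D, E} across the fragments never reaches {G}.
C, F → D is preserved.
F → C, E is preserved.
A, E → B, D is preserved.
D → B is preserved.
A → D is preserved.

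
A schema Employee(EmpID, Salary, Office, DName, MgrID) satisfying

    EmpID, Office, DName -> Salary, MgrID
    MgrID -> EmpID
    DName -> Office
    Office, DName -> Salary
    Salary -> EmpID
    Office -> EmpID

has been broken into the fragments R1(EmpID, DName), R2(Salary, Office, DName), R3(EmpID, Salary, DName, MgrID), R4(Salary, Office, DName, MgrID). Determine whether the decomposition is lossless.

Chase test. Columns are EmpID, Salary, Office, DName, MgrID; row i has aⱼ where attribute j ∈ Ri, else bᵢⱼ.
Initial tableau (one row per fragment):
  row 1: a1 b12 b13 a4 b15
  row 2: b21 a2 a3 a4 b25
  row 3: a1 a2 b33 a4 a5
  row 4: b41 a2 a3 a4 a5
Rows 3 and 4 agree on MgrID; apply MgrID→EmpID and equate their EmpID entries.
Rows 1 and 2 agree on DName; apply DName→Office and equate their Office entries.
Rows 1 and 3 agree on DName; apply DName→Office and equate their Office entries.
Rows 1 and 2 agree on Office, DName; apply Office, DName→Salary and equate their Salary entries.
Rows 1 and 2 agree on Salary; apply Salary→EmpID and equate their EmpID entries.
Rows 1 and 2 agree on EmpID, Office, DName; apply EmpID, Office, DName→Salary, MgrID and equate their Salary, MgrID entries.
Rows 1 and 3 agree on EmpID, Office, DName; apply EmpID, Office, DName→Salary, MgrID and equate their Salary, MgrID entries.
Row 1 is now all distinguished symbols — the join is lossless.

Yes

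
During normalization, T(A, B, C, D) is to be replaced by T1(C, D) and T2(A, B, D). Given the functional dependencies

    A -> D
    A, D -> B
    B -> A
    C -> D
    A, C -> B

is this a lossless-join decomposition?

Common attributes: T1 ∩ T2 = {D}.
No dependency enlarges {D}, so (D)⁺ = {D}.
The closure contains neither all of T1 = {C, D} nor all of T2 = {A, B, D}, so the common attributes are not a superkey of either fragment. The join is lossy.

No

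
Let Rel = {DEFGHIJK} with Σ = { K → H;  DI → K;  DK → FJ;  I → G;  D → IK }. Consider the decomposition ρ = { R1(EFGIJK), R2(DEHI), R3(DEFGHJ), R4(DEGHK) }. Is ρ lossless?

Chase test. Columns are DEFGHIJK; row i has aⱼ where attribute j ∈ Ri, else bᵢⱼ.
Initial tableau (one row per fragment):
  row 1: b11 a2 a3 a4 b15 a6 a7 a8
  row 2: a1 a2 b23 b24 a5 a6 b27 b28
  row 3: a1 a2 a3 a4 a5 b36 a7 b38
  row 4: a1 a2 b43 a4 a5 b46 b47 a8
Rows 1 and 4 agree on K; apply K→H and equate their H entries.
Rows 1 and 2 agree on I; apply I→G and equate their G entries.
Rows 2 and 3 agree on D; apply D→IK and equate their IK entries.
Rows 2 and 4 agree on D; apply D→IK and equate their IK entries.
Rows 2 and 3 agree on DK; apply DK→FJ and equate their FJ entries.
Rows 2 and 4 agree on DK; apply DK→FJ and equate their FJ entries.
Row 2 is now all distinguished symbols — the join is lossless.

Yes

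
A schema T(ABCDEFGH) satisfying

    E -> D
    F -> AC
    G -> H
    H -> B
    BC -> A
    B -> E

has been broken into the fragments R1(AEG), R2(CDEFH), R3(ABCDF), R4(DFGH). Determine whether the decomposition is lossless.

Chase test. Columns are ABCDEFGH; row i has aⱼ where attribute j ∈ Ri, else bᵢⱼ.
Initial tableau (one row per fragment):
  row 1: a1 b12 b13 b14 a5 b16 a7 b18
  row 2: b21 b22 a3 a4 a5 a6 b27 a8
  row 3: a1 a2 a3 a4 b35 a6 b37 b38
  row 4: b41 b42 b43 a4 b45 a6 a7 a8
Rows 1 and 2 agree on E; apply E→D and equate their D entries.
Rows 2 and 3 agree on F; apply F→AC and equate their AC entries.
Rows 2 and 4 agree on F; apply F→AC and equate their AC entries.
Rows 1 and 4 agree on G; apply G→H and equate their H entries.
Rows 1 and 2 agree on H; apply H→B and equate their B entries.
Rows 1 and 4 agree on H; apply H→B and equate their B entries.
Rows 1 and 4 agree on B; apply B→E and equate their E entries.
No row becomes fully distinguished — the join is lossy.

No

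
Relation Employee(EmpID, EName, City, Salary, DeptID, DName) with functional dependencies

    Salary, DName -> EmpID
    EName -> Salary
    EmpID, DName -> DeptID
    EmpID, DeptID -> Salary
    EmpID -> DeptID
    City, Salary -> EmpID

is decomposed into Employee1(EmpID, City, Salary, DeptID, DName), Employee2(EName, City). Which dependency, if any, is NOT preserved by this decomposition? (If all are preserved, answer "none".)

EName -> Salary

Check EName → Salary: no single fragment contains all of {EName, Salary}, and the restricted closure of {EName} across the fragments never reaches {Salary}.
Salary, DName → EmpID is preserved.
EmpID, DName → DeptID is preserved.
EmpID, DeptID → Salary is preserved.
EmpID → DeptID is preserved.
City, Salary → EmpID is preserved.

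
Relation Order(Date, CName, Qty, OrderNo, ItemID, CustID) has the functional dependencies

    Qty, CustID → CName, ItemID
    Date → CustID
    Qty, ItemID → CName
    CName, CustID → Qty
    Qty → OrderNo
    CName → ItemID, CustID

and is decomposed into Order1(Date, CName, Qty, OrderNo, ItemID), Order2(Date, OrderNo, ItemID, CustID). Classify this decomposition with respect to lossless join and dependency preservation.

lossless but not dependency-preserving

Lossless test: (Date, OrderNo, ItemID)⁺ = {Date, OrderNo, ItemID, CustID}, which contains all of one fragment — lossless.
Dependency preservation: the restricted closure of {Qty, CustID} across the fragments never reaches {CName, ItemID}, so Qty, CustID → CName, ItemID cannot be enforced without a join — not preserved.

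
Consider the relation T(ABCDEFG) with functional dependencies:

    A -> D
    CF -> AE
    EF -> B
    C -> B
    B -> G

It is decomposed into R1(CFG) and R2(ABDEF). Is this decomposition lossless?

No

Common attributes: R1 ∩ R2 = {F}.
No dependency enlarges {F}, so (F)⁺ = {F}.
The closure contains neither all of R1 = {CFG} nor all of R2 = {ABDEF}, so the common attributes are not a superkey of either fragment. The join is lossy.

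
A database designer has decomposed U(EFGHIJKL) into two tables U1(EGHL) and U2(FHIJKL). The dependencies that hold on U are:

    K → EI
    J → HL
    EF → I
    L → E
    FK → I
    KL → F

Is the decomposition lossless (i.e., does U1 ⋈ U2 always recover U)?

No

Common attributes: U1 ∩ U2 = {HL}.
Closure of {HL}: L → E applies, adding E. So (HL)⁺ = {EHL}.
The closure contains neither all of U1 = {EGHL} nor all of U2 = {FHIJKL}, so the common attributes are not a superkey of either fragment. The join is lossy.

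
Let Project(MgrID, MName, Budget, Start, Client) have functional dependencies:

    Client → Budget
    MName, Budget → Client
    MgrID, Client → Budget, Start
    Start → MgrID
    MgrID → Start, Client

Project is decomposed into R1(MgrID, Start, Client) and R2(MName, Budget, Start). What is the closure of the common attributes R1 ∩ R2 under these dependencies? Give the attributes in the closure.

R1 ∩ R2 = {Start}.
Start → MgrID applies, adding MgrID
MgrID → Start, Client applies, adding Client
Client → Budget applies, adding Budget
Closure: {MgrID, Budget, Start, Client}.

MgrID, Budget, Start, Client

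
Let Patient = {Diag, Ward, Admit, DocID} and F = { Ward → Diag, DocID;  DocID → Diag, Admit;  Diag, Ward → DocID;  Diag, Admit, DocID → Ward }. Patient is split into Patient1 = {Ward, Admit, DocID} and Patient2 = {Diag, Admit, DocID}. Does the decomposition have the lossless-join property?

Yes

Common attributes: Patient1 ∩ Patient2 = {Admit, DocID}.
Closure of {Admit, DocID}: DocID → Diag, Admit applies, adding Diag; Diag, Admit, DocID → Ward applies, adding Ward. So (Admit, DocID)⁺ = {Diag, Ward, Admit, DocID}.
This closure contains every attribute of Patient1, so Patient1 ∩ Patient2 → Patient1. The join is lossless.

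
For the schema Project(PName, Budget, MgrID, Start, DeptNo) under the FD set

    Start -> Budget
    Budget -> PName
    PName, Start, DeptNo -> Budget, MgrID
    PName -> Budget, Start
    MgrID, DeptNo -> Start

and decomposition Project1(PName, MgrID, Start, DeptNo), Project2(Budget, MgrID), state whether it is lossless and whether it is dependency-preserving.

lossy and not dependency-preserving

Lossless test: (MgrID)⁺ = {MgrID}, which is a superkey of neither fragment — lossy.
Dependency preservation: the restricted closure of {Start} across the fragments never reaches {Budget}, so Start → Budget cannot be enforced without a join — not preserved.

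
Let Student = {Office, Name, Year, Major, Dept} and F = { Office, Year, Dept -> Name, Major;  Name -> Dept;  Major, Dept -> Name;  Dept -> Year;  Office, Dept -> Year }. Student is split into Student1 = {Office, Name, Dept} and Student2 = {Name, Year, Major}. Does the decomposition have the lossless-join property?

Common attributes: Student1 ∩ Student2 = {Name}.
Closure of {Name}: Name → Dept applies, adding Dept; Dept → Year applies, adding Year. So (Name)⁺ = {Name, Year, Dept}.
The closure contains neither all of Student1 = {Office, Name, Dept} nor all of Student2 = {Name, Year, Major}, so the common attributes are not a superkey of either fragment. The join is lossy.

No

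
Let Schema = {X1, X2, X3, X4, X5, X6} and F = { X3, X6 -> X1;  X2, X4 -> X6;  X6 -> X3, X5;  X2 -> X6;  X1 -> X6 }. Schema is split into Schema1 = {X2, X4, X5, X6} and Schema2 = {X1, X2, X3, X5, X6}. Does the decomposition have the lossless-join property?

Common attributes: Schema1 ∩ Schema2 = {X2, X5, X6}.
Closure of {X2, X5, X6}: X6 → X3, X5 applies, adding X3; X3, X6 → X1 applies, adding X1. So (X2, X5, X6)⁺ = {X1, X2, X3, X5, X6}.
This closure contains every attribute of Schema2, so Schema1 ∩ Schema2 → Schema2. The join is lossless.

Yes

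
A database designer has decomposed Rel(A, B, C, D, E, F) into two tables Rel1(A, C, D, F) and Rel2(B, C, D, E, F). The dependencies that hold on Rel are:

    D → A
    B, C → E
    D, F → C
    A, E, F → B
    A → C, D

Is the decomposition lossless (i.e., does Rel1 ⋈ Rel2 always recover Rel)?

Yes

Common attributes: Rel1 ∩ Rel2 = {C, D, F}.
Closure of {C, D, F}: D → A applies, adding A. So (C, D, F)⁺ = {A, C, D, F}.
This closure contains every attribute of Rel1, so Rel1 ∩ Rel2 → Rel1. The join is lossless.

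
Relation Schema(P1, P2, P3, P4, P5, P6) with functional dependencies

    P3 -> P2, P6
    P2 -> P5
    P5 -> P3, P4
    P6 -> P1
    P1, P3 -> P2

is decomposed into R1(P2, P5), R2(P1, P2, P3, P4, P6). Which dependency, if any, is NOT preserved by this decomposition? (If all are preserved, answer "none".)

P3 → P2, P6 lies within R2.
P2 → P5 lies within R1.
P5 → P3, P4: restricted closure across fragments reaches P3, P4.
P6 → P1 lies within R2.
P1, P3 → P2 lies within R2.
Every dependency is enforceable on the fragments, so the decomposition is dependency-preserving.

none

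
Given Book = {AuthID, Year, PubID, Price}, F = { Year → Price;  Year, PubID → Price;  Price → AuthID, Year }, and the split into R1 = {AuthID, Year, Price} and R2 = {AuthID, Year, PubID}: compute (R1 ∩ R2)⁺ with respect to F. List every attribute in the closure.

AuthID, Year, Price

R1 ∩ R2 = {AuthID, Year}.
Year → Price applies, adding Price
Closure: {AuthID, Year, Price}.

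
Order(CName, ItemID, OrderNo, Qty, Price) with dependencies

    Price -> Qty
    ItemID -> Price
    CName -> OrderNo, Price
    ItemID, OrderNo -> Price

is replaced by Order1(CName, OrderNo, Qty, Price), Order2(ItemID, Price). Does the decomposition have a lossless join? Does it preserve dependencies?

Lossless test: (Price)⁺ = {Qty, Price}, which is a superkey of neither fragment — lossy.
Dependency preservation: ItemID, OrderNo → Price is not contained in any single fragment, but the restricted closure of its left-hand side across the fragments still reaches the right-hand side; the remaining FDs each lie inside some fragment. All dependencies are preserved.

lossy but dependency-preserving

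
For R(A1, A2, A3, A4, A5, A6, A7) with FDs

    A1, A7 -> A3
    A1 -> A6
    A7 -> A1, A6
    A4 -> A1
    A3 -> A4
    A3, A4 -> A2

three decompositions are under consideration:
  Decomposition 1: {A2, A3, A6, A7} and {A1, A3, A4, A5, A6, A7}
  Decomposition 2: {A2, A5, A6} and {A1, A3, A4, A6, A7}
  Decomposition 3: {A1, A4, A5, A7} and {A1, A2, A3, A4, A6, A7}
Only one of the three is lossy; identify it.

Decomposition 2

Decomposition 1: common = {A3, A6, A7}, closure = {A1, A2, A3, A4, A6, A7} → lossless.
Decomposition 2: common = {A6}, closure = {A6} → lossy.
Decomposition 3: common = {A1, A4, A7}, closure = {A1, A2, A3, A4, A6, A7} → lossless.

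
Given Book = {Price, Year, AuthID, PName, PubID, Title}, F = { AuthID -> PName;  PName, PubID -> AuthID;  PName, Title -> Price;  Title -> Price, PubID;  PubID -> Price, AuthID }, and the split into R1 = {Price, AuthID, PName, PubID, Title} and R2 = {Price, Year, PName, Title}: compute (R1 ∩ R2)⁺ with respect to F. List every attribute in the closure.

R1 ∩ R2 = {Price, PName, Title}.
Title → Price, PubID applies, adding PubID
PubID → Price, AuthID applies, adding AuthID
Closure: {Price, AuthID, PName, PubID, Title}.

Price, AuthID, PName, PubID, Title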